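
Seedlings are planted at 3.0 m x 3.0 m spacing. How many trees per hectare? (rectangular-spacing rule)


Formula: TPH = 10000 m^2/ha / (spacing_x * spacing_y)
Area per tree = 3.0 m * 3.0 m = 9.0 m^2
TPH = 10000 / 9.0 = 1111 trees/ha

1111


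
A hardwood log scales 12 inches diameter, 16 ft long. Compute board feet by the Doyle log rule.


Doyle: BF = (D - 4)^2 * L / 16
Adjusted diameter = 12 - 4 = 8 in
(D-4)^2 = 8^2 = 64
BF = 64 * 16 / 16 = 64 BF

64


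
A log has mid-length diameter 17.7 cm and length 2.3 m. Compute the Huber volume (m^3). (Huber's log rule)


Huber: V = Am * L,  Am = pi*(Dm/200)^2
Am = pi*(17.7/200)^2 = 0.024606 m^2
V = 0.024606*2.3 = 0.0566 m^3

0.0566


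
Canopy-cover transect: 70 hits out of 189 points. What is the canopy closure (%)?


Formula: Canopy closure = covered points / total points * 100
Closure = 70 / 189 * 100
Closure = 0.3704 * 100 = 37.0%

37.0


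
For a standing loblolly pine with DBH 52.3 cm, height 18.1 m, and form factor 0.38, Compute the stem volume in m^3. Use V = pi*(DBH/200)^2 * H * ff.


Formula: V = pi * (DBH/200)^2 * H * ff
Radius = DBH/200 = 52.3/200 = 0.2615 m
Radius^2 = 0.2615^2 = 0.06838225 m^2
V = pi * 0.06838225 * 18.1 * 0.38
V = 1.478 m^3

1.478


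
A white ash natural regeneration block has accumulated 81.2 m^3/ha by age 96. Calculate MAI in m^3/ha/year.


Formula: MAI = Total Volume / Stand Age
MAI = 81.2 m^3/ha / 96 years
MAI = 0.85 m^3/ha/year

0.85


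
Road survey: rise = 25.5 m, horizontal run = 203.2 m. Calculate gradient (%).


Formula: Gradient = rise / run * 100
Gradient = 25.5 / 203.2 * 100 = 12.5%

12.5


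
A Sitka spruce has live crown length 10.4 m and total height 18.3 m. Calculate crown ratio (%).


Formula: Crown Ratio = (Crown Length / Total Height) * 100
CR = (10.4 m / 18.3 m) * 100
CR = 0.5683 * 100 = 56.8%

56.8


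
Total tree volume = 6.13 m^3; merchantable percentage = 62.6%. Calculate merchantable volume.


Formula: MV = V_total * (merchantable_pct / 100)
Merchantable fraction = 62.6% / 100 = 0.626
MV = 6.13 m^3 * 0.626 = 3.837 m^3

3.837


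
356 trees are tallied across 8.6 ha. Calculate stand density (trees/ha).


Formula: Stand Density = N_trees / Area_ha
Density = 356 trees / 8.6 ha
Density = 41 trees/ha

41


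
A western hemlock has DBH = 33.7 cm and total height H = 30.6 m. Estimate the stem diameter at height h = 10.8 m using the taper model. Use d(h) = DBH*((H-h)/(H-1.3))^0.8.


Taper: d(h) = DBH * ((H - h) / (H - 1.3))^0.8
Numerator = H - h = 30.6 - 10.8 = 19.8 m
Denominator = H - 1.3 = 30.6 - 1.3 = 29.3 m
Ratio = 19.8 / 29.3 = 0.67577
d = 33.7 * 0.67577^0.8 = 24.6 cm

24.6


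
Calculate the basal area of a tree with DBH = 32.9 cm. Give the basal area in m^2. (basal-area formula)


Formula: BA = pi * (DBH/2)^2 / 10000  (cm^2 to m^2)
Radius = DBH/2 = 32.9/2 = 16.45 cm
BA = pi * 16.45^2 / 10000
   = 850.1228 cm^2 / 10000
   = 0.085 m^2

0.085


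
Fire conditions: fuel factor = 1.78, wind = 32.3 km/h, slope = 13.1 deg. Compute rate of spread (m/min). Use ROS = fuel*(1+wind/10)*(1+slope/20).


Formula: ROS = fuel * (1 + wind/10) * (1 + slope/20)
Wind factor = 1 + 32.3/10 = 4.23
Slope factor = 1 + 13.1/20 = 1.655
ROS = 1.78 * 4.23 * 1.655 = 12.46 m/min

12.46


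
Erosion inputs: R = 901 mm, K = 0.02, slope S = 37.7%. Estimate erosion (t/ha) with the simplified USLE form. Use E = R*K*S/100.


Formula: E = R * K * S / 100  (simplified USLE)
R * K = 901 * 0.02 = 18.02
E = 18.02 * 37.7 / 100 = 6.79 t/ha

6.79


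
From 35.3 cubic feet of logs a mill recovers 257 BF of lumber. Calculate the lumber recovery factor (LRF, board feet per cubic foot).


Formula: LRF = Lumber Output (BF) / Log Input (ft^3)
LRF = 257 BF / 35.3 ft^3
LRF = 7.28 BF/ft^3

7.28


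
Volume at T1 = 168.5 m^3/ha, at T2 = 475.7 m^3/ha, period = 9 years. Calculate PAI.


Formula: PAI = (V_T2 - V_T1) / (T2 - T1)
Volume increment = 475.7 - 168.5 = 307.2 m^3/ha
PAI = 307.2 / 9 = 34.13 m^3/ha/year

34.13


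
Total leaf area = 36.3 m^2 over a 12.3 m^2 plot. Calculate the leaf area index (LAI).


Formula: LAI = total leaf area / ground area  (dimensionless)
LAI = 36.3 m^2 / 12.3 m^2
LAI = 2.95

2.95


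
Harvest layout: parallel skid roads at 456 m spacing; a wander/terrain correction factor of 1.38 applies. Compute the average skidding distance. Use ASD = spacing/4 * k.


Formula: ASD = (spacing / 4) * correction
Uncorrected distance = spacing / 4 = 456 / 4 = 114 m
ASD = 114 * 1.38 = 157 m

157


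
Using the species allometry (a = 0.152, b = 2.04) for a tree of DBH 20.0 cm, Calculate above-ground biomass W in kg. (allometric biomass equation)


Formula: W = a * DBH^b  (allometric power law)
DBH^b = 20.0^2.04 = 450.9218
W = 0.152 * 450.9218 = 68.5 kg

68.5


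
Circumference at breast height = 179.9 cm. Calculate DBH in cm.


Formula: DBH = C / pi
DBH = 179.9 / pi
pi = 3.14159...
DBH = 57.3 cm

57.3


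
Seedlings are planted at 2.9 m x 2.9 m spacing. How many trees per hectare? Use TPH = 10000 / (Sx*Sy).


Formula: TPH = 10000 m^2/ha / (spacing_x * spacing_y)
Area per tree = 2.9 m * 2.9 m = 8.41 m^2
TPH = 10000 / 8.41 = 1189 trees/ha

1189


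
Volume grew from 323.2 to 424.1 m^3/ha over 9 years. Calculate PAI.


Formula: PAI = (V_T2 - V_T1) / (T2 - T1)
Volume increment = 424.1 - 323.2 = 100.9 m^3/ha
PAI = 100.9 / 9 = 11.21 m^3/ha/year

11.21


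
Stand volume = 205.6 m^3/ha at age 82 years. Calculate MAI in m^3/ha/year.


Formula: MAI = Total Volume / Stand Age
MAI = 205.6 m^3/ha / 82 years
MAI = 2.51 m^3/ha/year

2.51


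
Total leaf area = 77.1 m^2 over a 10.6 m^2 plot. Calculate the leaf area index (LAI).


Formula: LAI = total leaf area / ground area  (dimensionless)
LAI = 77.1 m^2 / 10.6 m^2
LAI = 7.27

7.27


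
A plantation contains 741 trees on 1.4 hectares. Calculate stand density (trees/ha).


Formula: Stand Density = N_trees / Area_ha
Density = 741 trees / 1.4 ha
Density = 529 trees/ha

529


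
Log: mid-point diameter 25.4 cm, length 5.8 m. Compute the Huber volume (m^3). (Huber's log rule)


Huber: V = Am * L,  Am = pi*(Dm/200)^2
Am = pi*(25.4/200)^2 = 0.050671 m^2
V = 0.050671*5.8 = 0.2939 m^3

0.2939


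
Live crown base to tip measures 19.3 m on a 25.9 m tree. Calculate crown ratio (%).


Formula: Crown Ratio = (Crown Length / Total Height) * 100
CR = (19.3 m / 25.9 m) * 100
CR = 0.7452 * 100 = 74.5%

74.5


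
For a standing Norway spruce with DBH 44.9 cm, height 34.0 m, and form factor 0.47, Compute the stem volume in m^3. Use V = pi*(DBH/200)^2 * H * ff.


Formula: V = pi * (DBH/200)^2 * H * ff
Radius = DBH/200 = 44.9/200 = 0.2245 m
Radius^2 = 0.2245^2 = 0.05040025 m^2
V = pi * 0.05040025 * 34.0 * 0.47
V = 2.53 m^3

2.53


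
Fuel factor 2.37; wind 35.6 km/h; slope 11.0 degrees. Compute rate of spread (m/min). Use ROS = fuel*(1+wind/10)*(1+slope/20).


Formula: ROS = fuel * (1 + wind/10) * (1 + slope/20)
Wind factor = 1 + 35.6/10 = 4.56
Slope factor = 1 + 11.0/20 = 1.55
ROS = 2.37 * 4.56 * 1.55 = 16.75 m/min

16.75


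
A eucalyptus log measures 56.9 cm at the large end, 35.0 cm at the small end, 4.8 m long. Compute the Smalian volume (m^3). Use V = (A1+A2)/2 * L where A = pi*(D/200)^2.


Smalian: V = (A1 + A2)/2 * L,  A = pi*(D/200)^2
A1 = pi*(56.9/200)^2 = 0.254281 m^2
A2 = pi*(35.0/200)^2 = 0.096211 m^2
V = (0.254281+0.096211)/2*4.8 = 0.8412 m^3

0.8412


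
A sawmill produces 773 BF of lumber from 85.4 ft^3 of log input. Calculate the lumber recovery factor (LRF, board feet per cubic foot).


Formula: LRF = Lumber Output (BF) / Log Input (ft^3)
LRF = 773 BF / 85.4 ft^3
LRF = 9.05 BF/ft^3

9.05


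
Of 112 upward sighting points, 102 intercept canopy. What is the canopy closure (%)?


Formula: Canopy closure = covered points / total points * 100
Closure = 102 / 112 * 100
Closure = 0.9107 * 100 = 91.1%

91.1


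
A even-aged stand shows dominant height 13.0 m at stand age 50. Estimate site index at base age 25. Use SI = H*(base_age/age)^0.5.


Formula: SI = H_dom * (base_age / age)^0.5
Age ratio = 25 / 50 = 0.5
sqrt(age_ratio) = 0.70711
SI = 13.0 * 0.70711 = 9.2 m

9.2


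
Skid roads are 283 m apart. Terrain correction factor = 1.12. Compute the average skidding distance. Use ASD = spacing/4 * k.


Formula: ASD = (spacing / 4) * correction
Uncorrected distance = spacing / 4 = 283 / 4 = 70.75 m
ASD = 70.75 * 1.12 = 79 m

79


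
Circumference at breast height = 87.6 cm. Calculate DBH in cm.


Formula: DBH = C / pi
DBH = 87.6 / pi
pi = 3.14159...
DBH = 27.9 cm

27.9


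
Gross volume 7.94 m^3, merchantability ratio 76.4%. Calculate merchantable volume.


Formula: MV = V_total * (merchantable_pct / 100)
Merchantable fraction = 76.4% / 100 = 0.764
MV = 7.94 m^3 * 0.764 = 6.066 m^3

6.066


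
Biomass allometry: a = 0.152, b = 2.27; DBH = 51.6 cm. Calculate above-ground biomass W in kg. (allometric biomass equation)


Formula: W = a * DBH^b  (allometric power law)
DBH^b = 51.6^2.27 = 7721.7337
W = 0.152 * 7721.7337 = 1173.7 kg

1173.7


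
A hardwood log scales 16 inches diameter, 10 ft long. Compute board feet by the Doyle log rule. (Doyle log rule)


Doyle: BF = (D - 4)^2 * L / 16
Adjusted diameter = 16 - 4 = 12 in
(D-4)^2 = 12^2 = 144
BF = 144 * 10 / 16 = 90 BF

90


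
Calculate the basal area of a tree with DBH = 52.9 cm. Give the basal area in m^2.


Formula: BA = pi * (DBH/2)^2 / 10000  (cm^2 to m^2)
Radius = DBH/2 = 52.9/2 = 26.45 cm
BA = pi * 26.45^2 / 10000
   = 2197.8661 cm^2 / 10000
   = 0.2198 m^2

0.2198


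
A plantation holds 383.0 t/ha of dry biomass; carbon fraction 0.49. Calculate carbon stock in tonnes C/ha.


Formula: Carbon Stock = Biomass * Carbon Fraction
C = 383.0 t/ha * 0.49
C = 187.7 t C/ha

187.7


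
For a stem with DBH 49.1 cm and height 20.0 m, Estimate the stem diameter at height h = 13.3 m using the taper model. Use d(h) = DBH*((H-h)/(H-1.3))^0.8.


Taper: d(h) = DBH * ((H - h) / (H - 1.3))^0.8
Numerator = H - h = 20.0 - 13.3 = 6.7 m
Denominator = H - 1.3 = 20.0 - 1.3 = 18.7 m
Ratio = 6.7 / 18.7 = 0.35829
d = 49.1 * 0.35829^0.8 = 21.6 cm

21.6


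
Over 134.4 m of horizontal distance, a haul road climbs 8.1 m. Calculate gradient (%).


Formula: Gradient = rise / run * 100
Gradient = 8.1 / 134.4 * 100 = 6.0%

6.0


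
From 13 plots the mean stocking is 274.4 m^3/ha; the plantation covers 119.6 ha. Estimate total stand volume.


Formula: Total Volume = Mean Volume per ha * Total Area
Total Volume = 274.4 m^3/ha * 119.6 ha
Total Volume = 32818 m^3

32818


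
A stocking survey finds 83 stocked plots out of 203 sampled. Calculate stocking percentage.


Formula: Stocking % = stocked plots / total plots * 100
Stocking = 83 / 203 * 100
Stocking = 0.4089 * 100 = 40.9%

40.9


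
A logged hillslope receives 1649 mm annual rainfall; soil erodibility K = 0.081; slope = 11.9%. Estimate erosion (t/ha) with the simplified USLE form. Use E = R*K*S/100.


Formula: E = R * K * S / 100  (simplified USLE)
R * K = 1649 * 0.081 = 133.569
E = 133.569 * 11.9 / 100 = 15.89 t/ha

15.89


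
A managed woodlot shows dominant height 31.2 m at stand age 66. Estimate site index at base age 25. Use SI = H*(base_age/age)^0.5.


Formula: SI = H_dom * (base_age / age)^0.5
Age ratio = 25 / 66 = 0.37879
sqrt(age_ratio) = 0.61546
SI = 31.2 * 0.61546 = 19.2 m

19.2


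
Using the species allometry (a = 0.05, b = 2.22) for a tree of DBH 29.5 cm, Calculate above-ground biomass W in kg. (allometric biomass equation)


Formula: W = a * DBH^b  (allometric power law)
DBH^b = 29.5^2.22 = 1832.335
W = 0.05 * 1832.335 = 91.6 kg

91.6


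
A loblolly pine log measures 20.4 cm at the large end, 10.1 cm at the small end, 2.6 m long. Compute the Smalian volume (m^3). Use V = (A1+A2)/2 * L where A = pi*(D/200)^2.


Smalian: V = (A1 + A2)/2 * L,  A = pi*(D/200)^2
A1 = pi*(20.4/200)^2 = 0.032685 m^2
A2 = pi*(10.1/200)^2 = 0.008012 m^2
V = (0.032685+0.008012)/2*2.6 = 0.0529 m^3

0.0529


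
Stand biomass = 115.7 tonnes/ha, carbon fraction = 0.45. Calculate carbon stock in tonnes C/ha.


Formula: Carbon Stock = Biomass * Carbon Fraction
C = 115.7 t/ha * 0.45
C = 52.1 t C/ha

52.1


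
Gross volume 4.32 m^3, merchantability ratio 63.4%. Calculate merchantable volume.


Formula: MV = V_total * (merchantable_pct / 100)
Merchantable fraction = 63.4% / 100 = 0.634
MV = 4.32 m^3 * 0.634 = 2.739 m^3

2.739


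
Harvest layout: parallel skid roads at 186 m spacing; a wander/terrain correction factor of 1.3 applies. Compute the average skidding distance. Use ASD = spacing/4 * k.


Formula: ASD = (spacing / 4) * correction
Uncorrected distance = spacing / 4 = 186 / 4 = 46.5 m
ASD = 46.5 * 1.3 = 60 m

60


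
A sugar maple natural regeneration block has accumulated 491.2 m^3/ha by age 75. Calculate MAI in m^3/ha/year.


Formula: MAI = Total Volume / Stand Age
MAI = 491.2 m^3/ha / 75 years
MAI = 6.55 m^3/ha/year

6.55


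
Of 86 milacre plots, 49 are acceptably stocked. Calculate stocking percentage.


Formula: Stocking % = stocked plots / total plots * 100
Stocking = 49 / 86 * 100
Stocking = 0.5698 * 100 = 57.0%

57.0


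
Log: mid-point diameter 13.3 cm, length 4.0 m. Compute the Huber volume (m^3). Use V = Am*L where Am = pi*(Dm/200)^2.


Huber: V = Am * L,  Am = pi*(Dm/200)^2
Am = pi*(13.3/200)^2 = 0.013893 m^2
V = 0.013893*4.0 = 0.0556 m^3

0.0556


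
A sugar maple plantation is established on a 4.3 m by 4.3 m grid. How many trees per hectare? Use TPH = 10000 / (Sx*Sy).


Formula: TPH = 10000 m^2/ha / (spacing_x * spacing_y)
Area per tree = 4.3 m * 4.3 m = 18.49 m^2
TPH = 10000 / 18.49 = 541 trees/ha

541


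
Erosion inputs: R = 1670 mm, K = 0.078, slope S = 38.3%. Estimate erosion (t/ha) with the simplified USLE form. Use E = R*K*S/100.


Formula: E = R * K * S / 100  (simplified USLE)
R * K = 1670 * 0.078 = 130.26
E = 130.26 * 38.3 / 100 = 49.89 t/ha

49.89


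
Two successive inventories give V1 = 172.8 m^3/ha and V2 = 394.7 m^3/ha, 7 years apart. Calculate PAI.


Formula: PAI = (V_T2 - V_T1) / (T2 - T1)
Volume increment = 394.7 - 172.8 = 221.9 m^3/ha
PAI = 221.9 / 7 = 31.7 m^3/ha/year

31.7


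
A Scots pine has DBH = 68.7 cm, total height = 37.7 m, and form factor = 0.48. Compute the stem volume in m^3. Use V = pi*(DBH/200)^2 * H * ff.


Formula: V = pi * (DBH/200)^2 * H * ff
Radius = DBH/200 = 68.7/200 = 0.3435 m
Radius^2 = 0.3435^2 = 0.11799225 m^2
V = pi * 0.11799225 * 37.7 * 0.48
V = 6.708 m^3

6.708


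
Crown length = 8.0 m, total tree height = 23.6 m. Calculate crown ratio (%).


Formula: Crown Ratio = (Crown Length / Total Height) * 100
CR = (8.0 m / 23.6 m) * 100
CR = 0.339 * 100 = 33.9%

33.9


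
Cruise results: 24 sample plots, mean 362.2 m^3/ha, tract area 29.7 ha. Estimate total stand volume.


Formula: Total Volume = Mean Volume per ha * Total Area
Total Volume = 362.2 m^3/ha * 29.7 ha
Total Volume = 10757 m^3

10757


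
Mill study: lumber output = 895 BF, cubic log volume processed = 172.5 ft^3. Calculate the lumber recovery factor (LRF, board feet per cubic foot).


Formula: LRF = Lumber Output (BF) / Log Input (ft^3)
LRF = 895 BF / 172.5 ft^3
LRF = 5.19 BF/ft^3

5.19


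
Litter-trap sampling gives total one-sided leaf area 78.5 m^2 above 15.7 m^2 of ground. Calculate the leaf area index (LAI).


Formula: LAI = total leaf area / ground area  (dimensionless)
LAI = 78.5 m^2 / 15.7 m^2
LAI = 5.0

5.0


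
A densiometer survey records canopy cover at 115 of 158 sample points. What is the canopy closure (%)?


Formula: Canopy closure = covered points / total points * 100
Closure = 115 / 158 * 100
Closure = 0.7278 * 100 = 72.8%

72.8


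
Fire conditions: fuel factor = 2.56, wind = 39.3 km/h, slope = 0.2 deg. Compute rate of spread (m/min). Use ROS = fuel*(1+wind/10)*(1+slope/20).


Formula: ROS = fuel * (1 + wind/10) * (1 + slope/20)
Wind factor = 1 + 39.3/10 = 4.93
Slope factor = 1 + 0.2/20 = 1.01
ROS = 2.56 * 4.93 * 1.01 = 12.75 m/min

12.75


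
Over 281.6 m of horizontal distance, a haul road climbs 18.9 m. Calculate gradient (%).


Formula: Gradient = rise / run * 100
Gradient = 18.9 / 281.6 * 100 = 6.7%

6.7


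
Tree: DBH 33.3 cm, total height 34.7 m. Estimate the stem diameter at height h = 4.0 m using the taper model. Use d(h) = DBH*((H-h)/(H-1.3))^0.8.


Taper: d(h) = DBH * ((H - h) / (H - 1.3))^0.8
Numerator = H - h = 34.7 - 4.0 = 30.7 m
Denominator = H - 1.3 = 34.7 - 1.3 = 33.4 m
Ratio = 30.7 / 33.4 = 0.91916
d = 33.3 * 0.91916^0.8 = 31.1 cm

31.1


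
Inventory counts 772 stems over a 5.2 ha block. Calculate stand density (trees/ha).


Formula: Stand Density = N_trees / Area_ha
Density = 772 trees / 5.2 ha
Density = 148 trees/ha

148


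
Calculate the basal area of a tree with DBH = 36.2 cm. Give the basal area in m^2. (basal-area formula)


Formula: BA = pi * (DBH/2)^2 / 10000  (cm^2 to m^2)
Radius = DBH/2 = 36.2/2 = 18.1 cm
BA = pi * 18.1^2 / 10000
   = 1029.2172 cm^2 / 10000
   = 0.1029 m^2

0.1029


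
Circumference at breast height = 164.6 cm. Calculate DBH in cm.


Formula: DBH = C / pi
DBH = 164.6 / pi
pi = 3.14159...
DBH = 52.4 cm

52.4


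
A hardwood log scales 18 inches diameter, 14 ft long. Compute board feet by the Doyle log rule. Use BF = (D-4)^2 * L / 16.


Doyle: BF = (D - 4)^2 * L / 16
Adjusted diameter = 18 - 4 = 14 in
(D-4)^2 = 14^2 = 196
BF = 196 * 14 / 16 = 172 BF

172


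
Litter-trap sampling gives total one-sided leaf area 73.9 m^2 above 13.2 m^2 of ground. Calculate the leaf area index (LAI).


Formula: LAI = total leaf area / ground area  (dimensionless)
LAI = 73.9 m^2 / 13.2 m^2
LAI = 5.6

5.6


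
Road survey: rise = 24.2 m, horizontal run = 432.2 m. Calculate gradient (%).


Formula: Gradient = rise / run * 100
Gradient = 24.2 / 432.2 * 100 = 5.6%

5.6


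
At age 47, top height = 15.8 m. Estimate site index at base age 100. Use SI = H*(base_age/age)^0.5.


Formula: SI = H_dom * (base_age / age)^0.5
Age ratio = 100 / 47 = 2.12766
sqrt(age_ratio) = 1.45865
SI = 15.8 * 1.45865 = 23.0 m

23.0


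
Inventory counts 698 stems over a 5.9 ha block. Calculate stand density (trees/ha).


Formula: Stand Density = N_trees / Area_ha
Density = 698 trees / 5.9 ha
Density = 118 trees/ha

118


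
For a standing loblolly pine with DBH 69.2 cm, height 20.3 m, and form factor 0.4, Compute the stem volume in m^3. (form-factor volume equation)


Formula: V = pi * (DBH/200)^2 * H * ff
Radius = DBH/200 = 69.2/200 = 0.346 m
Radius^2 = 0.346^2 = 0.119716 m^2
V = pi * 0.119716 * 20.3 * 0.4
V = 3.054 m^3

3.054


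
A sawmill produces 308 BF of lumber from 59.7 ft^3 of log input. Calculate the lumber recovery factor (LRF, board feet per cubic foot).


Formula: LRF = Lumber Output (BF) / Log Input (ft^3)
LRF = 308 BF / 59.7 ft^3
LRF = 5.16 BF/ft^3

5.16


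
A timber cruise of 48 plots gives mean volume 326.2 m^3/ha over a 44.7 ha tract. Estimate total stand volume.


Formula: Total Volume = Mean Volume per ha * Total Area
Total Volume = 326.2 m^3/ha * 44.7 ha
Total Volume = 14581 m^3

14581


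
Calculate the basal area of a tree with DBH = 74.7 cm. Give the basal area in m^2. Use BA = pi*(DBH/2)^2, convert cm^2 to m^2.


Formula: BA = pi * (DBH/2)^2 / 10000  (cm^2 to m^2)
Radius = DBH/2 = 74.7/2 = 37.35 cm
BA = pi * 37.35^2 / 10000
   = 4382.5924 cm^2 / 10000
   = 0.4383 m^2

0.4383


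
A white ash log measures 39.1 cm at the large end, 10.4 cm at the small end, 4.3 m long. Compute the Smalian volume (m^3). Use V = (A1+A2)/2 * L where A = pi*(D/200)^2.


Smalian: V = (A1 + A2)/2 * L,  A = pi*(D/200)^2
A1 = pi*(39.1/200)^2 = 0.120072 m^2
A2 = pi*(10.4/200)^2 = 0.008495 m^2
V = (0.120072+0.008495)/2*4.3 = 0.2764 m^3

0.2764


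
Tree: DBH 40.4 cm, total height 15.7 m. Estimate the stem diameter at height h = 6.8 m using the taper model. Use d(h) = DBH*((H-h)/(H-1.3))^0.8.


Taper: d(h) = DBH * ((H - h) / (H - 1.3))^0.8
Numerator = H - h = 15.7 - 6.8 = 8.9 m
Denominator = H - 1.3 = 15.7 - 1.3 = 14.4 m
Ratio = 8.9 / 14.4 = 0.61806
d = 40.4 * 0.61806^0.8 = 27.5 cm

27.5


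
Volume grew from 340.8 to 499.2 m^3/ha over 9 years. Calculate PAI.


Formula: PAI = (V_T2 - V_T1) / (T2 - T1)
Volume increment = 499.2 - 340.8 = 158.4 m^3/ha
PAI = 158.4 / 9 = 17.6 m^3/ha/year

17.6


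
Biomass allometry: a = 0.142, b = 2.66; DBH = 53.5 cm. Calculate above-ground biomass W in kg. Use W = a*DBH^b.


Formula: W = a * DBH^b  (allometric power law)
DBH^b = 53.5^2.66 = 39575.0125
W = 0.142 * 39575.0125 = 5619.7 kg

5619.7


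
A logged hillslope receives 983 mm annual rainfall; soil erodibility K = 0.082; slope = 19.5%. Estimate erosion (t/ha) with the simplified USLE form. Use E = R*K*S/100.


Formula: E = R * K * S / 100  (simplified USLE)
R * K = 983 * 0.082 = 80.606
E = 80.606 * 19.5 / 100 = 15.72 t/ha

15.72


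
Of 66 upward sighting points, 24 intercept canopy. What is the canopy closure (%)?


Formula: Canopy closure = covered points / total points * 100
Closure = 24 / 66 * 100
Closure = 0.3636 * 100 = 36.4%

36.4


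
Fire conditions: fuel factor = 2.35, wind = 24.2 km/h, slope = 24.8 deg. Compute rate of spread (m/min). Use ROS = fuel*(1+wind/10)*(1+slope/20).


Formula: ROS = fuel * (1 + wind/10) * (1 + slope/20)
Wind factor = 1 + 24.2/10 = 3.42
Slope factor = 1 + 24.8/20 = 2.24
ROS = 2.35 * 3.42 * 2.24 = 18.0 m/min

18.0


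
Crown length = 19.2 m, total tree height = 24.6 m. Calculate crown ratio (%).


Formula: Crown Ratio = (Crown Length / Total Height) * 100
CR = (19.2 m / 24.6 m) * 100
CR = 0.7805 * 100 = 78.0%

78.0


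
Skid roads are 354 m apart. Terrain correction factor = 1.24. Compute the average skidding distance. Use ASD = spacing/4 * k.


Formula: ASD = (spacing / 4) * correction
Uncorrected distance = spacing / 4 = 354 / 4 = 88.5 m
ASD = 88.5 * 1.24 = 110 m

110


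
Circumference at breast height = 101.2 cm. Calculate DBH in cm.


Formula: DBH = C / pi
DBH = 101.2 / pi
pi = 3.14159...
DBH = 32.2 cm

32.2


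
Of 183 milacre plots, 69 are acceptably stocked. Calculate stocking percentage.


Formula: Stocking % = stocked plots / total plots * 100
Stocking = 69 / 183 * 100
Stocking = 0.377 * 100 = 37.7%

37.7


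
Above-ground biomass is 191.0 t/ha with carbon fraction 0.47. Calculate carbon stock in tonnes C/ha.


Formula: Carbon Stock = Biomass * Carbon Fraction
C = 191.0 t/ha * 0.47
C = 89.8 t C/ha

89.8


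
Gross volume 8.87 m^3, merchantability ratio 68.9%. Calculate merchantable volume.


Formula: MV = V_total * (merchantable_pct / 100)
Merchantable fraction = 68.9% / 100 = 0.689
MV = 8.87 m^3 * 0.689 = 6.111 m^3

6.111


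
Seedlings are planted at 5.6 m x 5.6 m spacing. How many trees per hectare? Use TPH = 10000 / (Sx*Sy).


Formula: TPH = 10000 m^2/ha / (spacing_x * spacing_y)
Area per tree = 5.6 m * 5.6 m = 31.36 m^2
TPH = 10000 / 31.36 = 319 trees/ha

319


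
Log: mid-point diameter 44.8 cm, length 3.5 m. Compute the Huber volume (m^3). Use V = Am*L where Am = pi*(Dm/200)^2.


Huber: V = Am * L,  Am = pi*(Dm/200)^2
Am = pi*(44.8/200)^2 = 0.157633 m^2
V = 0.157633*3.5 = 0.5517 m^3

0.5517


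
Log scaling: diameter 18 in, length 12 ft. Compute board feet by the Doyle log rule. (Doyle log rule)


Doyle: BF = (D - 4)^2 * L / 16
Adjusted diameter = 18 - 4 = 14 in
(D-4)^2 = 14^2 = 196
BF = 196 * 12 / 16 = 147 BF

147


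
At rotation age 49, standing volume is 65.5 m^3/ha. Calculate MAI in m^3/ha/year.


Formula: MAI = Total Volume / Stand Age
MAI = 65.5 m^3/ha / 49 years
MAI = 1.34 m^3/ha/year

1.34


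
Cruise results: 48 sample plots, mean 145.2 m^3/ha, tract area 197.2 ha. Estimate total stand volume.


Formula: Total Volume = Mean Volume per ha * Total Area
Total Volume = 145.2 m^3/ha * 197.2 ha
Total Volume = 28633 m^3

28633


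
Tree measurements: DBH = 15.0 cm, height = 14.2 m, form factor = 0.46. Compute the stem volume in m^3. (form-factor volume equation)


Formula: V = pi * (DBH/200)^2 * H * ff
Radius = DBH/200 = 15.0/200 = 0.075 m
Radius^2 = 0.075^2 = 0.005625 m^2
V = pi * 0.005625 * 14.2 * 0.46
V = 0.115 m^3

0.115


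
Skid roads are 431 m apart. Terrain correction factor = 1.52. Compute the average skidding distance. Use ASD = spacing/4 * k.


Formula: ASD = (spacing / 4) * correction
Uncorrected distance = spacing / 4 = 431 / 4 = 107.75 m
ASD = 107.75 * 1.52 = 164 m

164


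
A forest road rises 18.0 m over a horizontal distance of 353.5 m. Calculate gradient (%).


Formula: Gradient = rise / run * 100
Gradient = 18.0 / 353.5 * 100 = 5.1%

5.1


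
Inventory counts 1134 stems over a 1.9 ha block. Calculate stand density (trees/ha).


Formula: Stand Density = N_trees / Area_ha
Density = 1134 trees / 1.9 ha
Density = 597 trees/ha

597


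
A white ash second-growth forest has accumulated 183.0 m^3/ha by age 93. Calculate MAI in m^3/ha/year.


Formula: MAI = Total Volume / Stand Age
MAI = 183.0 m^3/ha / 93 years
MAI = 1.97 m^3/ha/year

1.97


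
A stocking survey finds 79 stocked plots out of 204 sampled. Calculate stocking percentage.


Formula: Stocking % = stocked plots / total plots * 100
Stocking = 79 / 204 * 100
Stocking = 0.3873 * 100 = 38.7%

38.7


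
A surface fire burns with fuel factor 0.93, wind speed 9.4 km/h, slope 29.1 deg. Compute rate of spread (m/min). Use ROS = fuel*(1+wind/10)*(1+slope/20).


Formula: ROS = fuel * (1 + wind/10) * (1 + slope/20)
Wind factor = 1 + 9.4/10 = 1.94
Slope factor = 1 + 29.1/20 = 2.455
ROS = 0.93 * 1.94 * 2.455 = 4.43 m/min

4.43


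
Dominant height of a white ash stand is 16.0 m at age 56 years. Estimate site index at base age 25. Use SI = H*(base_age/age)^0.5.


Formula: SI = H_dom * (base_age / age)^0.5
Age ratio = 25 / 56 = 0.44643
sqrt(age_ratio) = 0.66815
SI = 16.0 * 0.66815 = 10.7 m

10.7


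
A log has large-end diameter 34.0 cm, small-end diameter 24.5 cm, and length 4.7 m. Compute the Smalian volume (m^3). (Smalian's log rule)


Smalian: V = (A1 + A2)/2 * L,  A = pi*(D/200)^2
A1 = pi*(34.0/200)^2 = 0.090792 m^2
A2 = pi*(24.5/200)^2 = 0.047144 m^2
V = (0.090792+0.047144)/2*4.7 = 0.3241 m^3

0.3241


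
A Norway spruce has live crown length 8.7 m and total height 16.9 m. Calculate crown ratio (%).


Formula: Crown Ratio = (Crown Length / Total Height) * 100
CR = (8.7 m / 16.9 m) * 100
CR = 0.5148 * 100 = 51.5%

51.5


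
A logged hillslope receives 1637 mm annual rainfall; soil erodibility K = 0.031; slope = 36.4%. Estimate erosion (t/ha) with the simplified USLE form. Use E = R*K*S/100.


Formula: E = R * K * S / 100  (simplified USLE)
R * K = 1637 * 0.031 = 50.747
E = 50.747 * 36.4 / 100 = 18.47 t/ha

18.47


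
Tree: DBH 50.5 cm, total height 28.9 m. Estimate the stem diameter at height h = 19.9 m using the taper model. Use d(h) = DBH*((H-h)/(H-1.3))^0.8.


Taper: d(h) = DBH * ((H - h) / (H - 1.3))^0.8
Numerator = H - h = 28.9 - 19.9 = 9.0 m
Denominator = H - 1.3 = 28.9 - 1.3 = 27.6 m
Ratio = 9.0 / 27.6 = 0.32609
d = 50.5 * 0.32609^0.8 = 20.6 cm

20.6


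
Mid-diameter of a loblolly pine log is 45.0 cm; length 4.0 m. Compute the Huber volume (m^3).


Huber: V = Am * L,  Am = pi*(Dm/200)^2
Am = pi*(45.0/200)^2 = 0.159043 m^2
V = 0.159043*4.0 = 0.6362 m^3

0.6362


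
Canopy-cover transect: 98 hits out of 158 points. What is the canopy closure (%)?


Formula: Canopy closure = covered points / total points * 100
Closure = 98 / 158 * 100
Closure = 0.6203 * 100 = 62.0%

62.0


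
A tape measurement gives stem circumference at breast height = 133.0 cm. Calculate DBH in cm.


Formula: DBH = C / pi
DBH = 133.0 / pi
pi = 3.14159...
DBH = 42.3 cm

42.3


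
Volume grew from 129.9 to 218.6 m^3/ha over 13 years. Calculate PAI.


Formula: PAI = (V_T2 - V_T1) / (T2 - T1)
Volume increment = 218.6 - 129.9 = 88.7 m^3/ha
PAI = 88.7 / 13 = 6.82 m^3/ha/year

6.82


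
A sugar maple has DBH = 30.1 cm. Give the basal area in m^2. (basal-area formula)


Formula: BA = pi * (DBH/2)^2 / 10000  (cm^2 to m^2)
Radius = DBH/2 = 30.1/2 = 15.05 cm
BA = pi * 15.05^2 / 10000
   = 711.5786 cm^2 / 10000
   = 0.0712 m^2

0.0712


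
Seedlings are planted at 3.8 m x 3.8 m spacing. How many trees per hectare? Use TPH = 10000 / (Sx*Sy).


Formula: TPH = 10000 m^2/ha / (spacing_x * spacing_y)
Area per tree = 3.8 m * 3.8 m = 14.44 m^2
TPH = 10000 / 14.44 = 693 trees/ha

693


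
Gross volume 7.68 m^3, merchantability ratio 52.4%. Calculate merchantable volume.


Formula: MV = V_total * (merchantable_pct / 100)
Merchantable fraction = 52.4% / 100 = 0.524
MV = 7.68 m^3 * 0.524 = 4.024 m^3

4.024


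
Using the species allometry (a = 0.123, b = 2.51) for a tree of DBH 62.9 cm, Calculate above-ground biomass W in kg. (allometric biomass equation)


Formula: W = a * DBH^b  (allometric power law)
DBH^b = 62.9^2.51 = 32704.9222
W = 0.123 * 32704.9222 = 4022.7 kg

4022.7


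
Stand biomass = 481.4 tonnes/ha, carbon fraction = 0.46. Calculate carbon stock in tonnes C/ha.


Formula: Carbon Stock = Biomass * Carbon Fraction
C = 481.4 t/ha * 0.46
C = 221.4 t C/ha

221.4


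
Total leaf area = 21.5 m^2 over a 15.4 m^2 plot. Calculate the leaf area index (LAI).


Formula: LAI = total leaf area / ground area  (dimensionless)
LAI = 21.5 m^2 / 15.4 m^2
LAI = 1.4

1.4


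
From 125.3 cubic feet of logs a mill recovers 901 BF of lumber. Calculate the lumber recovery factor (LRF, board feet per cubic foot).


Formula: LRF = Lumber Output (BF) / Log Input (ft^3)
LRF = 901 BF / 125.3 ft^3
LRF = 7.19 BF/ft^3

7.19


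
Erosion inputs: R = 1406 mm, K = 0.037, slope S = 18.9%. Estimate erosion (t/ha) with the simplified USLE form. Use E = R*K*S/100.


Formula: E = R * K * S / 100  (simplified USLE)
R * K = 1406 * 0.037 = 52.022
E = 52.022 * 18.9 / 100 = 9.83 t/ha

9.83


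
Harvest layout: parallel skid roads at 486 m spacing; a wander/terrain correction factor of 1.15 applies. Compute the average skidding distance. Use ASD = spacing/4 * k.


Formula: ASD = (spacing / 4) * correction
Uncorrected distance = spacing / 4 = 486 / 4 = 121.5 m
ASD = 121.5 * 1.15 = 140 m

140


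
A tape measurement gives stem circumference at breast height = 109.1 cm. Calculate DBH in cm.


Formula: DBH = C / pi
DBH = 109.1 / pi
pi = 3.14159...
DBH = 34.7 cm

34.7


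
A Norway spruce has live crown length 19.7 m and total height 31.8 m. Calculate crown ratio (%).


Formula: Crown Ratio = (Crown Length / Total Height) * 100
CR = (19.7 m / 31.8 m) * 100
CR = 0.6195 * 100 = 61.9%

61.9


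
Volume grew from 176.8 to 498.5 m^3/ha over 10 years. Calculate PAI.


Formula: PAI = (V_T2 - V_T1) / (T2 - T1)
Volume increment = 498.5 - 176.8 = 321.7 m^3/ha
PAI = 321.7 / 10 = 32.17 m^3/ha/year

32.17


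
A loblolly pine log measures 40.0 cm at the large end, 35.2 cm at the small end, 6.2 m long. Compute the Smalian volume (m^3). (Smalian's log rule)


Smalian: V = (A1 + A2)/2 * L,  A = pi*(D/200)^2
A1 = pi*(40.0/200)^2 = 0.125664 m^2
A2 = pi*(35.2/200)^2 = 0.097314 m^2
V = (0.125664+0.097314)/2*6.2 = 0.6912 m^3

0.6912


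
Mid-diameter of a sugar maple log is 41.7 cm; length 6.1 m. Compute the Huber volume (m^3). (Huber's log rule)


Huber: V = Am * L,  Am = pi*(Dm/200)^2
Am = pi*(41.7/200)^2 = 0.136572 m^2
V = 0.136572*6.1 = 0.8331 m^3

0.8331


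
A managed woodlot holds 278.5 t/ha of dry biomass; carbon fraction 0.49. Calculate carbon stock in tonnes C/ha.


Formula: Carbon Stock = Biomass * Carbon Fraction
C = 278.5 t/ha * 0.49
C = 136.5 t C/ha

136.5


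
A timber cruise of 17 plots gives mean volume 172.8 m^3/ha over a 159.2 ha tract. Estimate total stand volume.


Formula: Total Volume = Mean Volume per ha * Total Area
Total Volume = 172.8 m^3/ha * 159.2 ha
Total Volume = 27510 m^3

27510


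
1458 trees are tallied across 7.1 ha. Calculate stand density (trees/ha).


Formula: Stand Density = N_trees / Area_ha
Density = 1458 trees / 7.1 ha
Density = 205 trees/ha

205


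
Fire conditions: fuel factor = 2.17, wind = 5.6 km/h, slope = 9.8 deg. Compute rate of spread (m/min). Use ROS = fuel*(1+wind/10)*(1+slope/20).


Formula: ROS = fuel * (1 + wind/10) * (1 + slope/20)
Wind factor = 1 + 5.6/10 = 1.56
Slope factor = 1 + 9.8/20 = 1.49
ROS = 2.17 * 1.56 * 1.49 = 5.04 m/min

5.04


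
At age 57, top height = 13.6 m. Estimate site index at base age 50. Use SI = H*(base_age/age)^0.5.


Formula: SI = H_dom * (base_age / age)^0.5
Age ratio = 50 / 57 = 0.87719
sqrt(age_ratio) = 0.93659
SI = 13.6 * 0.93659 = 12.7 m

12.7


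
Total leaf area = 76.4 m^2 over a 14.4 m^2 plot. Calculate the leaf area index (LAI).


Formula: LAI = total leaf area / ground area  (dimensionless)
LAI = 76.4 m^2 / 14.4 m^2
LAI = 5.31

5.31


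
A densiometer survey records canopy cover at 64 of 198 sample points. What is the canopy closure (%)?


Formula: Canopy closure = covered points / total points * 100
Closure = 64 / 198 * 100
Closure = 0.3232 * 100 = 32.3%

32.3


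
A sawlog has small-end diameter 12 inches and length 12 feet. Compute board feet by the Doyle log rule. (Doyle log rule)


Doyle: BF = (D - 4)^2 * L / 16
Adjusted diameter = 12 - 4 = 8 in
(D-4)^2 = 8^2 = 64
BF = 64 * 12 / 16 = 48 BF

48


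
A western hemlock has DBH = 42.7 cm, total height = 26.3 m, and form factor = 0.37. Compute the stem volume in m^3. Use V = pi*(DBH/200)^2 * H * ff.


Formula: V = pi * (DBH/200)^2 * H * ff
Radius = DBH/200 = 42.7/200 = 0.2135 m
Radius^2 = 0.2135^2 = 0.04558225 m^2
V = pi * 0.04558225 * 26.3 * 0.37
V = 1.393 m^3

1.393


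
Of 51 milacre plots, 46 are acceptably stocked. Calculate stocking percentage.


Formula: Stocking % = stocked plots / total plots * 100
Stocking = 46 / 51 * 100
Stocking = 0.902 * 100 = 90.2%

90.2


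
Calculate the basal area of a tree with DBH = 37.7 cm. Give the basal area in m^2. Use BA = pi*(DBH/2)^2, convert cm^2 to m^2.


Formula: BA = pi * (DBH/2)^2 / 10000  (cm^2 to m^2)
Radius = DBH/2 = 37.7/2 = 18.85 cm
BA = pi * 18.85^2 / 10000
   = 1116.2786 cm^2 / 10000
   = 0.1116 m^2

0.1116


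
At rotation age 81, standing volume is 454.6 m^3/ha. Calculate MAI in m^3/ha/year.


Formula: MAI = Total Volume / Stand Age
MAI = 454.6 m^3/ha / 81 years
MAI = 5.61 m^3/ha/year

5.61


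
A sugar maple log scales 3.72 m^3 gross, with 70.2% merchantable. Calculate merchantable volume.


Formula: MV = V_total * (merchantable_pct / 100)
Merchantable fraction = 70.2% / 100 = 0.702
MV = 3.72 m^3 * 0.702 = 2.611 m^3

2.611


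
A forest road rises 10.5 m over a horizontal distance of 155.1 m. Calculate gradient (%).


Formula: Gradient = rise / run * 100
Gradient = 10.5 / 155.1 * 100 = 6.8%

6.8


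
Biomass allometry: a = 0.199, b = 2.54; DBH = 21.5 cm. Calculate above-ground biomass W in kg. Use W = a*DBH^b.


Formula: W = a * DBH^b  (allometric power law)
DBH^b = 21.5^2.54 = 2423.2247
W = 0.199 * 2423.2247 = 482.2 kg

482.2


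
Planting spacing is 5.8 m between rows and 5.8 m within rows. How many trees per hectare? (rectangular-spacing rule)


Formula: TPH = 10000 m^2/ha / (spacing_x * spacing_y)
Area per tree = 5.8 m * 5.8 m = 33.64 m^2
TPH = 10000 / 33.64 = 297 trees/ha

297


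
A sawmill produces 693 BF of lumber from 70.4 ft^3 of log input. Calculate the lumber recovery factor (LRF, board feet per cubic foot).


Formula: LRF = Lumber Output (BF) / Log Input (ft^3)
LRF = 693 BF / 70.4 ft^3
LRF = 9.84 BF/ft^3

9.84


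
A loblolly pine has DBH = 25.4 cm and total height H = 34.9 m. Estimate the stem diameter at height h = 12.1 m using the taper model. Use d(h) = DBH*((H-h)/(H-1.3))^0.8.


Taper: d(h) = DBH * ((H - h) / (H - 1.3))^0.8
Numerator = H - h = 34.9 - 12.1 = 22.8 m
Denominator = H - 1.3 = 34.9 - 1.3 = 33.6 m
Ratio = 22.8 / 33.6 = 0.67857
d = 25.4 * 0.67857^0.8 = 18.6 cm

18.6


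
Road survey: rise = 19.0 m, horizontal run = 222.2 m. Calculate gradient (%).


Formula: Gradient = rise / run * 100
Gradient = 19.0 / 222.2 * 100 = 8.6%

8.6


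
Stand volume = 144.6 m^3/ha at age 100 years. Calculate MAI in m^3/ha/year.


Formula: MAI = Total Volume / Stand Age
MAI = 144.6 m^3/ha / 100 years
MAI = 1.45 m^3/ha/year

1.45


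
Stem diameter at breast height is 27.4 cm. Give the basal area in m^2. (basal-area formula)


Formula: BA = pi * (DBH/2)^2 / 10000  (cm^2 to m^2)
Radius = DBH/2 = 27.4/2 = 13.7 cm
BA = pi * 13.7^2 / 10000
   = 589.6455 cm^2 / 10000
   = 0.059 m^2

0.059


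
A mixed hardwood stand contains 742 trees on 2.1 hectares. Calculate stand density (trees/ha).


Formula: Stand Density = N_trees / Area_ha
Density = 742 trees / 2.1 ha
Density = 353 trees/ha

353


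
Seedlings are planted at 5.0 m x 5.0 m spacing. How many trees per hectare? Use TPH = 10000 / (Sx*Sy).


Formula: TPH = 10000 m^2/ha / (spacing_x * spacing_y)
Area per tree = 5.0 m * 5.0 m = 25.0 m^2
TPH = 10000 / 25.0 = 400 trees/ha

400


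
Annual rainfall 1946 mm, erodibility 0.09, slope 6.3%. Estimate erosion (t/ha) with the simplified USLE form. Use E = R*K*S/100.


Formula: E = R * K * S / 100  (simplified USLE)
R * K = 1946 * 0.09 = 175.14
E = 175.14 * 6.3 / 100 = 11.03 t/ha

11.03


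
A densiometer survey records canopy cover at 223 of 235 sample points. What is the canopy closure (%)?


Formula: Canopy closure = covered points / total points * 100
Closure = 223 / 235 * 100
Closure = 0.9489 * 100 = 94.9%

94.9


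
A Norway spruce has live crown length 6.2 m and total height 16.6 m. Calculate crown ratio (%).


Formula: Crown Ratio = (Crown Length / Total Height) * 100
CR = (6.2 m / 16.6 m) * 100
CR = 0.3735 * 100 = 37.3%

37.3


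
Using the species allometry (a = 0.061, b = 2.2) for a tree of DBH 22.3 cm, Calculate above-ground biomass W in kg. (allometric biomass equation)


Formula: W = a * DBH^b  (allometric power law)
DBH^b = 22.3^2.2 = 925.2747
W = 0.061 * 925.2747 = 56.4 kg

56.4


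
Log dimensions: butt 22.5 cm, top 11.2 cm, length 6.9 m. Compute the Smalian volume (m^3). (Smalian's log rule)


Smalian: V = (A1 + A2)/2 * L,  A = pi*(D/200)^2
A1 = pi*(22.5/200)^2 = 0.039761 m^2
A2 = pi*(11.2/200)^2 = 0.009852 m^2
V = (0.039761+0.009852)/2*6.9 = 0.1712 m^3

0.1712


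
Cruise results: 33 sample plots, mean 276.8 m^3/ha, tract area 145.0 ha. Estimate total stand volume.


Formula: Total Volume = Mean Volume per ha * Total Area
Total Volume = 276.8 m^3/ha * 145.0 ha
Total Volume = 40136 m^3

40136


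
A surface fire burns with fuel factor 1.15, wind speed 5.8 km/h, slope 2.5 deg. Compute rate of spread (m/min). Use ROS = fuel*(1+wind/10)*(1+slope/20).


Formula: ROS = fuel * (1 + wind/10) * (1 + slope/20)
Wind factor = 1 + 5.8/10 = 1.58
Slope factor = 1 + 2.5/20 = 1.125
ROS = 1.15 * 1.58 * 1.125 = 2.04 m/min

2.04


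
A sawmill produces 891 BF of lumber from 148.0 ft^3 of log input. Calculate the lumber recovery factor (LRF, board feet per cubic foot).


Formula: LRF = Lumber Output (BF) / Log Input (ft^3)
LRF = 891 BF / 148.0 ft^3
LRF = 6.02 BF/ft^3

6.02


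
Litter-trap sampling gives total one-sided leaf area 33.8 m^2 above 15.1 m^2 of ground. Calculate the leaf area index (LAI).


Formula: LAI = total leaf area / ground area  (dimensionless)
LAI = 33.8 m^2 / 15.1 m^2
LAI = 2.24

2.24


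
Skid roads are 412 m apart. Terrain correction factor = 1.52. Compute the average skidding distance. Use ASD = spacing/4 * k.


Formula: ASD = (spacing / 4) * correction
Uncorrected distance = spacing / 4 = 412 / 4 = 103 m
ASD = 103 * 1.52 = 157 m

157


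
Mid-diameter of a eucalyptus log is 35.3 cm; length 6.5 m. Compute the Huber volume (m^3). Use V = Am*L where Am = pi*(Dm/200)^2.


Huber: V = Am * L,  Am = pi*(Dm/200)^2
Am = pi*(35.3/200)^2 = 0.097868 m^2
V = 0.097868*6.5 = 0.6361 m^3

0.6361
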